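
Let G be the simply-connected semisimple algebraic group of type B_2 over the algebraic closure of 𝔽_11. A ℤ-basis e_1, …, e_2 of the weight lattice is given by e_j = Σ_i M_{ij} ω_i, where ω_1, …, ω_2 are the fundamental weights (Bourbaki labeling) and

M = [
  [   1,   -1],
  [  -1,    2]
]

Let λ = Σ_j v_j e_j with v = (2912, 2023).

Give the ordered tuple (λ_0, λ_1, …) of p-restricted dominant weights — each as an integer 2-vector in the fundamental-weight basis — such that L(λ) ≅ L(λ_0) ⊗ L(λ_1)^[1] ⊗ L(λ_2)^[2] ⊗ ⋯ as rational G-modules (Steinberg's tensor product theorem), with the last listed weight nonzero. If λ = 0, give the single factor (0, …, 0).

Converting to the ω-basis (c_i = row i of M dotted with v = (2912, 2023)):
  c_1 = 1*2912 + -1*2023 = 889
  c_2 = -1*2912 + 2*2023 = 1134
p = 11; digits c_i = Σ_j d_{ij}·11^j, 0 ≤ d_{ij} < 11:
  c_1 = 889 = 9·11^0 + 3·11^1 + 7·11^2
  c_2 = 1134 = 1·11^0 + 4·11^1 + 9·11^2
λ_0 = (9, 1)
λ_1 = (3, 4)
λ_2 = (7, 9)

((9, 1), (3, 4), (7, 9))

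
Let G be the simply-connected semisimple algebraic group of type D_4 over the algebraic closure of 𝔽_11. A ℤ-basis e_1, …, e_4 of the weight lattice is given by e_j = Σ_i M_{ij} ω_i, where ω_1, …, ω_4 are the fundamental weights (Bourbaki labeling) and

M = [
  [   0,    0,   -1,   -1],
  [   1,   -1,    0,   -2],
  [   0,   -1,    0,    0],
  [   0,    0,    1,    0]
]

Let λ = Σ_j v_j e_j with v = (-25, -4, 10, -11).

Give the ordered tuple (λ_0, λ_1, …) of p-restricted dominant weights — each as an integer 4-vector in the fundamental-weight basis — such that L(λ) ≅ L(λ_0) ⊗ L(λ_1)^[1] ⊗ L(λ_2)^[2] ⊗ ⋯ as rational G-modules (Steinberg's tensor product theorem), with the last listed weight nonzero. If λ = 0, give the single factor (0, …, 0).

((1, 1, 4, 10),)

Compute c_i = Σ_j M_{ij} v_j with v = (-25, -4, 10, -11):
  c_1 = (0)·(-25) + (0)·(-4) + (-1)·(10) + (-1)·(-11) = 1
  c_2 = (1)·(-25) + (-1)·(-4) + 0·10 + (-2)·(-11) = 1
  c_3 = (0)·(-25) + (-1)·(-4) + 0·10 + (0)·(-11) = 4
  c_4 = (0)·(-25) + (0)·(-4) + 1·10 + (0)·(-11) = 10
Base-11 expansion of each c_i:
  c_1 = 1 = 1·11^0
  c_2 = 1 = 1·11^0
  c_3 = 4 = 4·11^0
  c_4 = 10 = 10·11^0
λ_0 = (1, 1, 4, 10)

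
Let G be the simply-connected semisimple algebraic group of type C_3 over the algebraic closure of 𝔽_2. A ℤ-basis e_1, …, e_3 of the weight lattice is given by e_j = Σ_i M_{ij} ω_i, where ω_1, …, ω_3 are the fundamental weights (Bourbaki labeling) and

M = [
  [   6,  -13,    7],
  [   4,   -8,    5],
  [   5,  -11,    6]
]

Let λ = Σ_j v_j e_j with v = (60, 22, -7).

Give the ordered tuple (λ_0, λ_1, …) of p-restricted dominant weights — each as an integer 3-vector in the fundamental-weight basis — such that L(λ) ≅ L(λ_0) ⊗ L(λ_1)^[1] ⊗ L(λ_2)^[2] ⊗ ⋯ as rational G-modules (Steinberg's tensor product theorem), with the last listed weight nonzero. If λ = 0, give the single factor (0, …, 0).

Change of basis e → ω: c = M·v where v = (60, 22, -7):
  c_1 = (6)·(60) + (-13)·(22) + (7)·(-7) = 25
  c_2 = (4)·(60) + (-8)·(22) + (5)·(-7) = 29
  c_3 = (5)·(60) + (-11)·(22) + (6)·(-7) = 16
p = 2; digits c_i = Σ_j d_{ij}·2^j, 0 ≤ d_{ij} < 2:
  c_1 = 25 = 1·2^0 + 0·2^1 + 0·2^2 + 1·2^3 + 1·2^4
  c_2 = 29 = 1·2^0 + 0·2^1 + 1·2^2 + 1·2^3 + 1·2^4
  c_3 = 16 = 0·2^0 + 0·2^1 + 0·2^2 + 0·2^3 + 1·2^4
λ_0 = (1, 1, 0)
λ_1 = (0, 0, 0)
λ_2 = (0, 1, 0)
λ_3 = (1, 1, 0)
λ_4 = (1, 1, 1)

((1, 1, 0), (0, 0, 0), (0, 1, 0), (1, 1, 0), (1, 1, 1))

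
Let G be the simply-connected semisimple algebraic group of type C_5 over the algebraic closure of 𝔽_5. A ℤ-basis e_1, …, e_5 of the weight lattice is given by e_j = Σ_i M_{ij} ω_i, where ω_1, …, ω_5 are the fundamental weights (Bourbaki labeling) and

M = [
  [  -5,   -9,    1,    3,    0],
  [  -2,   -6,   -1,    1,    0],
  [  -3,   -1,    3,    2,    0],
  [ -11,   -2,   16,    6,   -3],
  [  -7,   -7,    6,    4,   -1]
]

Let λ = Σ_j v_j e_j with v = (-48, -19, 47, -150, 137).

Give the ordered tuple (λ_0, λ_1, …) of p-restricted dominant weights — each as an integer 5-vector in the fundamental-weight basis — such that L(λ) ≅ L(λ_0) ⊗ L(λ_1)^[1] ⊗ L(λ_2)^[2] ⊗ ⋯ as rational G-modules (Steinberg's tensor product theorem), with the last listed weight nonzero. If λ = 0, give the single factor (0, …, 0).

((3, 3, 4, 2, 4), (1, 2, 0, 1, 2))

ω-coordinates c = M·v, v = (-48, -19, 47, -150, 137):
  c_1 = -5*-48 + -9*-19 + 1*47 + 3*-150 + 0*137 = 8
  c_2 = -2*-48 + -6*-19 + -1*47 + 1*-150 + 0*137 = 13
  c_3 = -3*-48 + -1*-19 + 3*47 + 2*-150 + 0*137 = 4
  c_4 = -11*-48 + -2*-19 + 16*47 + 6*-150 + -3*137 = 7
  c_5 = -7*-48 + -7*-19 + 6*47 + 4*-150 + -1*137 = 14
Expand coordinatewise in base 5:
  c_1 = 8 = 3·5^0 + 1·5^1
  c_2 = 13 = 3·5^0 + 2·5^1
  c_3 = 4 = 4·5^0
  c_4 = 7 = 2·5^0 + 1·5^1
  c_5 = 14 = 4·5^0 + 2·5^1
λ_0 = (3, 3, 4, 2, 4)
λ_1 = (1, 2, 0, 1, 2)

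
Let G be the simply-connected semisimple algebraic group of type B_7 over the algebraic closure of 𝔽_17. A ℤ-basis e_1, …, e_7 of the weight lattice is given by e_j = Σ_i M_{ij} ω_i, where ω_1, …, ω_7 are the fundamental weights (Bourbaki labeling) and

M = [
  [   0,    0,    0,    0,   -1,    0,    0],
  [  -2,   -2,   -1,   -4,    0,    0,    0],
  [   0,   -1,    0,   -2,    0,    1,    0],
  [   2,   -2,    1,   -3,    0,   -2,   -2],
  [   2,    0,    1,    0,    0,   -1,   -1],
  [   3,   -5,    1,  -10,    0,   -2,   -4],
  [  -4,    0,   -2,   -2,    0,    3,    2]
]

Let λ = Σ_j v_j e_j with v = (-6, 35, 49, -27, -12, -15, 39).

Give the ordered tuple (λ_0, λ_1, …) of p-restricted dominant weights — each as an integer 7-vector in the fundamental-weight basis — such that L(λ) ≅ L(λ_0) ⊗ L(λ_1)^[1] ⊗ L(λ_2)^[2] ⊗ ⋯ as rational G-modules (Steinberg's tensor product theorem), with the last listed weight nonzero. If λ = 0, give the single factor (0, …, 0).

((12, 1, 4, 0, 13, 0, 13),)

ω-coordinates c = M·v, v = (-6, 35, 49, -27, -12, -15, 39):
  c_1 = (0)·(-6) + 0·35 + 0·49 + (0)·(-27) + (-1)·(-12) + (0)·(-15) + 0·39 = 12
  c_2 = (-2)·(-6) + (-2)·(35) + (-1)·(49) + (-4)·(-27) + (0)·(-12) + (0)·(-15) + 0·39 = 1
  c_3 = (0)·(-6) + (-1)·(35) + 0·49 + (-2)·(-27) + (0)·(-12) + (1)·(-15) + 0·39 = 4
  c_4 = (2)·(-6) + (-2)·(35) + 1·49 + (-3)·(-27) + (0)·(-12) + (-2)·(-15) + (-2)·(39) = 0
  c_5 = (2)·(-6) + 0·35 + 1·49 + (0)·(-27) + (0)·(-12) + (-1)·(-15) + (-1)·(39) = 13
  c_6 = (3)·(-6) + (-5)·(35) + 1·49 + (-10)·(-27) + (0)·(-12) + (-2)·(-15) + (-4)·(39) = 0
  c_7 = (-4)·(-6) + 0·35 + (-2)·(49) + (-2)·(-27) + (0)·(-12) + (3)·(-15) + 2·39 = 13
Base-17 expansion of each c_i:
  c_1 = 12 = 12·17^0
  c_2 = 1 = 1·17^0
  c_3 = 4 = 4·17^0
  c_4 = 0
  c_5 = 13 = 13·17^0
  c_6 = 0
  c_7 = 13 = 13·17^0
λ_0 = (12, 1, 4, 0, 13, 0, 13)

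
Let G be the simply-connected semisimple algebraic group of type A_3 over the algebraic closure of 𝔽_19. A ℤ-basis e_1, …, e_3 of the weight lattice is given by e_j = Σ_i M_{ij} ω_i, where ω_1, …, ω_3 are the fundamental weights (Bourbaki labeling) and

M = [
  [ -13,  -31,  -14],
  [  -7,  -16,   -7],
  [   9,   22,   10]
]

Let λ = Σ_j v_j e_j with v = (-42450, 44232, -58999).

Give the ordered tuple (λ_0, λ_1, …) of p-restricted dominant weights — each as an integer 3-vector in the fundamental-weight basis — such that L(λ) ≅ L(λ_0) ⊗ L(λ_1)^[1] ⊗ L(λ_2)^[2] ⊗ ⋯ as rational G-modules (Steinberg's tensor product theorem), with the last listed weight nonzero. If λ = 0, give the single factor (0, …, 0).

((13, 18, 0), (7, 13, 18), (18, 6, 2))

Change of basis e → ω: c = M·v where v = (-42450, 44232, -58999):
  c_1 = (-13)·(-42450) + (-31)·(44232) + (-14)·(-58999) = 6644
  c_2 = (-7)·(-42450) + (-16)·(44232) + (-7)·(-58999) = 2431
  c_3 = (9)·(-42450) + 22·44232 + (10)·(-58999) = 1064
Base-19 expansion of each c_i:
  c_1 = 6644 = 13·19^0 + 7·19^1 + 18·19^2
  c_2 = 2431 = 18·19^0 + 13·19^1 + 6·19^2
  c_3 = 1064 = 0·19^0 + 18·19^1 + 2·19^2
λ_0 = (13, 18, 0)
λ_1 = (7, 13, 18)
λ_2 = (18, 6, 2)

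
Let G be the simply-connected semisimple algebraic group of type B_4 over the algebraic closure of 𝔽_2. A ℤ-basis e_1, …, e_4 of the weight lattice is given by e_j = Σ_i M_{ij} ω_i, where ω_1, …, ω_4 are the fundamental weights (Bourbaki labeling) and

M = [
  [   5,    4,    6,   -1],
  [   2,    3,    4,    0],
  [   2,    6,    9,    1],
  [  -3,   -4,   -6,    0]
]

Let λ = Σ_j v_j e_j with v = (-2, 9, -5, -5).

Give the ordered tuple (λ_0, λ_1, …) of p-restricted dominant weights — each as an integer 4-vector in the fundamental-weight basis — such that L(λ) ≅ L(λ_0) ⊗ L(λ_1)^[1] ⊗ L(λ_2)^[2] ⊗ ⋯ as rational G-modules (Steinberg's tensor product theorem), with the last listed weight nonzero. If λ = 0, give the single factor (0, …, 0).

Converting to the ω-basis (c_i = row i of M dotted with v = (-2, 9, -5, -5)):
  c_1 = 5*-2 + 4*9 + 6*-5 + -1*-5 = 1
  c_2 = 2*-2 + 3*9 + 4*-5 + 0*-5 = 3
  c_3 = 2*-2 + 6*9 + 9*-5 + 1*-5 = 0
  c_4 = -3*-2 + -4*9 + -6*-5 + 0*-5 = 0
Expand coordinatewise in base 2:
  c_1 = 1 = 1·2^0
  c_2 = 3 = 1·2^0 + 1·2^1
  c_3 = 0
  c_4 = 0
Factor λ_0 = (1, 1, 0, 0)
Factor λ_1 = (0, 1, 0, 0)

((1, 1, 0, 0), (0, 1, 0, 0))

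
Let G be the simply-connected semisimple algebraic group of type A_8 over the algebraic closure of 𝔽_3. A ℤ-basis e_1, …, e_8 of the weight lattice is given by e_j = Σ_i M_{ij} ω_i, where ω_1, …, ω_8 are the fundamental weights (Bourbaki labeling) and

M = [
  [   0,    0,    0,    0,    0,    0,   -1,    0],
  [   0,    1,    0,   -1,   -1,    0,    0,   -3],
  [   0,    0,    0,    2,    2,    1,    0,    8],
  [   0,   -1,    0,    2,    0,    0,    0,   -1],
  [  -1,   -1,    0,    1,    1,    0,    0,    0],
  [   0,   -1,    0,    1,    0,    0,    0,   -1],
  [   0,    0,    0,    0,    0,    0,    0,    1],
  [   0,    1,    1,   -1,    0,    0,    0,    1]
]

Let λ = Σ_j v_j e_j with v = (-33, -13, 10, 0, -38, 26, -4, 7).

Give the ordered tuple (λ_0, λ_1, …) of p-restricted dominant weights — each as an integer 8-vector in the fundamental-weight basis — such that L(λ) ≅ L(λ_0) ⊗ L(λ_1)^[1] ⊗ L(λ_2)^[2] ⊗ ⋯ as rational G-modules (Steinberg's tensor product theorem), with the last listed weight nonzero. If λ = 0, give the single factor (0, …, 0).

((1, 1, 0, 0, 2, 0, 1, 1), (1, 1, 2, 2, 2, 2, 2, 1))

ω-coordinates c = M·v, v = (-33, -13, 10, 0, -38, 26, -4, 7):
  c_1 = 0*-33 + 0*-13 + 0*10 + 0*0 + 0*-38 + 0*26 + -1*-4 + 0*7 = 4
  c_2 = 0*-33 + 1*-13 + 0*10 + -1*0 + -1*-38 + 0*26 + 0*-4 + -3*7 = 4
  c_3 = 0*-33 + 0*-13 + 0*10 + 2*0 + 2*-38 + 1*26 + 0*-4 + 8*7 = 6
  c_4 = 0*-33 + -1*-13 + 0*10 + 2*0 + 0*-38 + 0*26 + 0*-4 + -1*7 = 6
  c_5 = -1*-33 + -1*-13 + 0*10 + 1*0 + 1*-38 + 0*26 + 0*-4 + 0*7 = 8
  c_6 = 0*-33 + -1*-13 + 0*10 + 1*0 + 0*-38 + 0*26 + 0*-4 + -1*7 = 6
  c_7 = 0*-33 + 0*-13 + 0*10 + 0*0 + 0*-38 + 0*26 + 0*-4 + 1*7 = 7
  c_8 = 0*-33 + 1*-13 + 1*10 + -1*0 + 0*-38 + 0*26 + 0*-4 + 1*7 = 4
p = 3; digits c_i = Σ_j d_{ij}·3^j, 0 ≤ d_{ij} < 3:
  c_1 = 4 = 1·3^0 + 1·3^1
  c_2 = 4 = 1·3^0 + 1·3^1
  c_3 = 6 = 0·3^0 + 2·3^1
  c_4 = 6 = 0·3^0 + 2·3^1
  c_5 = 8 = 2·3^0 + 2·3^1
  c_6 = 6 = 0·3^0 + 2·3^1
  c_7 = 7 = 1·3^0 + 2·3^1
  c_8 = 4 = 1·3^0 + 1·3^1
Factor λ_0 = (1, 1, 0, 0, 2, 0, 1, 1)
Factor λ_1 = (1, 1, 2, 2, 2, 2, 2, 1)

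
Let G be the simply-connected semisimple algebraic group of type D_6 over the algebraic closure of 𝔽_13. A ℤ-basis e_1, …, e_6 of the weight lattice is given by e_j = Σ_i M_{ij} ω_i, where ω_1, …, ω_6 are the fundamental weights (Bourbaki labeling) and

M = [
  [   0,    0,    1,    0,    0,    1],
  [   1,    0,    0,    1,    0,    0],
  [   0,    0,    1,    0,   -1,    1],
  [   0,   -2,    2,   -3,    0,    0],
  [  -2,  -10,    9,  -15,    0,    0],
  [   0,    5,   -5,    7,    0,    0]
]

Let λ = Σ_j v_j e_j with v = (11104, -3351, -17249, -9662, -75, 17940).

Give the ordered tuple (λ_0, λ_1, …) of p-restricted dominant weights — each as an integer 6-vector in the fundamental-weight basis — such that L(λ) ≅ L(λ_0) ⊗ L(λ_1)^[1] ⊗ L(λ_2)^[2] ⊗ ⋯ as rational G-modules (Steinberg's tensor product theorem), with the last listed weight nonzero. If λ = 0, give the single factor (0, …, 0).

In the fundamental-weight basis, λ has coordinates c = M·v (v = (11104, -3351, -17249, -9662, -75, 17940)):
  c_1 = (0)·(11104) + (0)·(-3351) + (1)·(-17249) + (0)·(-9662) + (0)·(-75) + (1)·(17940) = 691
  c_2 = (1)·(11104) + (0)·(-3351) + (0)·(-17249) + (1)·(-9662) + (0)·(-75) + (0)·(17940) = 1442
  c_3 = (0)·(11104) + (0)·(-3351) + (1)·(-17249) + (0)·(-9662) + (-1)·(-75) + (1)·(17940) = 766
  c_4 = (0)·(11104) + (-2)·(-3351) + (2)·(-17249) + (-3)·(-9662) + (0)·(-75) + (0)·(17940) = 1190
  c_5 = (-2)·(11104) + (-10)·(-3351) + (9)·(-17249) + (-15)·(-9662) + (0)·(-75) + (0)·(17940) = 991
  c_6 = (0)·(11104) + (5)·(-3351) + (-5)·(-17249) + (7)·(-9662) + (0)·(-75) + (0)·(17940) = 1856
Writing each c_i in base p = 13:
  c_1 = 691 = 2·13^0 + 1·13^1 + 4·13^2
  c_2 = 1442 = 12·13^0 + 6·13^1 + 8·13^2
  c_3 = 766 = 12·13^0 + 6·13^1 + 4·13^2
  c_4 = 1190 = 7·13^0 + 0·13^1 + 7·13^2
  c_5 = 991 = 3·13^0 + 11·13^1 + 5·13^2
  c_6 = 1856 = 10·13^0 + 12·13^1 + 10·13^2
Factor λ_0 = (2, 12, 12, 7, 3, 10)
Factor λ_1 = (1, 6, 6, 0, 11, 12)
Factor λ_2 = (4, 8, 4, 7, 5, 10)

((2, 12, 12, 7, 3, 10), (1, 6, 6, 0, 11, 12), (4, 8, 4, 7, 5, 10))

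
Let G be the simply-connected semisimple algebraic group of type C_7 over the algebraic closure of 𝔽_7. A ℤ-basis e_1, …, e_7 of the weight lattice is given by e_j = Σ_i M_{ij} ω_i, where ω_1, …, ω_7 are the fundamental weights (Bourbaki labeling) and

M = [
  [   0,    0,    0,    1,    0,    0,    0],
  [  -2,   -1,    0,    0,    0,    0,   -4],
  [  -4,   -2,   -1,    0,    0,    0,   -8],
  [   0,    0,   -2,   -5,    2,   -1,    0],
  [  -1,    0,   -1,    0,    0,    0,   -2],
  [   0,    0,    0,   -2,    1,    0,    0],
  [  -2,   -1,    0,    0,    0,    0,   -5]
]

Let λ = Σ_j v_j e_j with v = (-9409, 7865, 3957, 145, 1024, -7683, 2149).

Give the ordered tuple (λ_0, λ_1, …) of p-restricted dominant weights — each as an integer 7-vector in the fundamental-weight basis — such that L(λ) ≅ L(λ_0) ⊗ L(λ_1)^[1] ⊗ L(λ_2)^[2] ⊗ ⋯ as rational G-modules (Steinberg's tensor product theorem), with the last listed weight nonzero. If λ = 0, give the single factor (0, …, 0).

((5, 5, 1, 0, 6, 6, 5), (6, 0, 3, 2, 3, 6, 1), (2, 6, 1, 1, 2, 0, 4), (0, 6, 2, 3, 3, 2, 0))

In the fundamental-weight basis, λ has coordinates c = M·v (v = (-9409, 7865, 3957, 145, 1024, -7683, 2149)):
  c_1 = (0)·(-9409) + 0·7865 + 0·3957 + 1·145 + 0·1024 + (0)·(-7683) + 0·2149 = 145
  c_2 = (-2)·(-9409) + (-1)·(7865) + 0·3957 + 0·145 + 0·1024 + (0)·(-7683) + (-4)·(2149) = 2357
  c_3 = (-4)·(-9409) + (-2)·(7865) + (-1)·(3957) + 0·145 + 0·1024 + (0)·(-7683) + (-8)·(2149) = 757
  c_4 = (0)·(-9409) + 0·7865 + (-2)·(3957) + (-5)·(145) + 2·1024 + (-1)·(-7683) + 0·2149 = 1092
  c_5 = (-1)·(-9409) + 0·7865 + (-1)·(3957) + 0·145 + 0·1024 + (0)·(-7683) + (-2)·(2149) = 1154
  c_6 = (0)·(-9409) + 0·7865 + 0·3957 + (-2)·(145) + 1·1024 + (0)·(-7683) + 0·2149 = 734
  c_7 = (-2)·(-9409) + (-1)·(7865) + 0·3957 + 0·145 + 0·1024 + (0)·(-7683) + (-5)·(2149) = 208
Expand coordinatewise in base 7:
  c_1 = 145 = 5·7^0 + 6·7^1 + 2·7^2
  c_2 = 2357 = 5·7^0 + 0·7^1 + 6·7^2 + 6·7^3
  c_3 = 757 = 1·7^0 + 3·7^1 + 1·7^2 + 2·7^3
  c_4 = 1092 = 0·7^0 + 2·7^1 + 1·7^2 + 3·7^3
  c_5 = 1154 = 6·7^0 + 3·7^1 + 2·7^2 + 3·7^3
  c_6 = 734 = 6·7^0 + 6·7^1 + 0·7^2 + 2·7^3
  c_7 = 208 = 5·7^0 + 1·7^1 + 4·7^2
p-restricted factor λ_0 = (5, 5, 1, 0, 6, 6, 5)
p-restricted factor λ_1 = (6, 0, 3, 2, 3, 6, 1)
p-restricted factor λ_2 = (2, 6, 1, 1, 2, 0, 4)
p-restricted factor λ_3 = (0, 6, 2, 3, 3, 2, 0)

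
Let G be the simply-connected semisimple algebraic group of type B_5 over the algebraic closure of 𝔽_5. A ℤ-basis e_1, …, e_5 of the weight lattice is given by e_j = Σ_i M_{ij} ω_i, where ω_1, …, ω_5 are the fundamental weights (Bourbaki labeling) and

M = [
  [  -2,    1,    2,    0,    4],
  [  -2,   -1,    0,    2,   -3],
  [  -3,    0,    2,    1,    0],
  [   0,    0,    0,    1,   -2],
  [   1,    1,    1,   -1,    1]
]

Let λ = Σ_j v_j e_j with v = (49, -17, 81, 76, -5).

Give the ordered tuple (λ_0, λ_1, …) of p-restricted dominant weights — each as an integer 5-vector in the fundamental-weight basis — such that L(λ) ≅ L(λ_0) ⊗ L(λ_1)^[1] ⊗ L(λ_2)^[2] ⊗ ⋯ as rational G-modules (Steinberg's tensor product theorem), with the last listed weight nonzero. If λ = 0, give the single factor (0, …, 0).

Converting to the ω-basis (c_i = row i of M dotted with v = (49, -17, 81, 76, -5)):
  c_1 = (-2)·(49) + (1)·(-17) + (2)·(81) + (0)·(76) + (4)·(-5) = 27
  c_2 = (-2)·(49) + (-1)·(-17) + (0)·(81) + (2)·(76) + (-3)·(-5) = 86
  c_3 = (-3)·(49) + (0)·(-17) + (2)·(81) + (1)·(76) + (0)·(-5) = 91
  c_4 = (0)·(49) + (0)·(-17) + (0)·(81) + (1)·(76) + (-2)·(-5) = 86
  c_5 = (1)·(49) + (1)·(-17) + (1)·(81) + (-1)·(76) + (1)·(-5) = 32
p = 5; digits c_i = Σ_j d_{ij}·5^j, 0 ≤ d_{ij} < 5:
  c_1 = 27 = 2·5^0 + 0·5^1 + 1·5^2
  c_2 = 86 = 1·5^0 + 2·5^1 + 3·5^2
  c_3 = 91 = 1·5^0 + 3·5^1 + 3·5^2
  c_4 = 86 = 1·5^0 + 2·5^1 + 3·5^2
  c_5 = 32 = 2·5^0 + 1·5^1 + 1·5^2
Factor λ_0 = (2, 1, 1, 1, 2)
Factor λ_1 = (0, 2, 3, 2, 1)
Factor λ_2 = (1, 3, 3, 3, 1)

((2, 1, 1, 1, 2), (0, 2, 3, 2, 1), (1, 3, 3, 3, 1))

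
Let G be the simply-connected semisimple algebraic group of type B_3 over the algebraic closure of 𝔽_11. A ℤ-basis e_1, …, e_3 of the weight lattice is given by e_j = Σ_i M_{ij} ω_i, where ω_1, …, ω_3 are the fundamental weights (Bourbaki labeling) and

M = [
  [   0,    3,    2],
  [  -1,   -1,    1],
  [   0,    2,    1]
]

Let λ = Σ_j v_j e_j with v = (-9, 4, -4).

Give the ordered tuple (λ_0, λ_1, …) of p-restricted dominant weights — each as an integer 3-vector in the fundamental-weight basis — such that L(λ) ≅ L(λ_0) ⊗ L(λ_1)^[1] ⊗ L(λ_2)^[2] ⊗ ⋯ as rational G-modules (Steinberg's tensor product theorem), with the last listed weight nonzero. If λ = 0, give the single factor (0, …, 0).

((4, 1, 4),)

Change of basis e → ω: c = M·v where v = (-9, 4, -4):
  c_1 = (0)·(-9) + (3)·(4) + (2)·(-4) = 4
  c_2 = (-1)·(-9) + (-1)·(4) + (1)·(-4) = 1
  c_3 = (0)·(-9) + (2)·(4) + (1)·(-4) = 4
Expand coordinatewise in base 11:
  c_1 = 4 = 4·11^0
  c_2 = 1 = 1·11^0
  c_3 = 4 = 4·11^0
λ_0 = (4, 1, 4)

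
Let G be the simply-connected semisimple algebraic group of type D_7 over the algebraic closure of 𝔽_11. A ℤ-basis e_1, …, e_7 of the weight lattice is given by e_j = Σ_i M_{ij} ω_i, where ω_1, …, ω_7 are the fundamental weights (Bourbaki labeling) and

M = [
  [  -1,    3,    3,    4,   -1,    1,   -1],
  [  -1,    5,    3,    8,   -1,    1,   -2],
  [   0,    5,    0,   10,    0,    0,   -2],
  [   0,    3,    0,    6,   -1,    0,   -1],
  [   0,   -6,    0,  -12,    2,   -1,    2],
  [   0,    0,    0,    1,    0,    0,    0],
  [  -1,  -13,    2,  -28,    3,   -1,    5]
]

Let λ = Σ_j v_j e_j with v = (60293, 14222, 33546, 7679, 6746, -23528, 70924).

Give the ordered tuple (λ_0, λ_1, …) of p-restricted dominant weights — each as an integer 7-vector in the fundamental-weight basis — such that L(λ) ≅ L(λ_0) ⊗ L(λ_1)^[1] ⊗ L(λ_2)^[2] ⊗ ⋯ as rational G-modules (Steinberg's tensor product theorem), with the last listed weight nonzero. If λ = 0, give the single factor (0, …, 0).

((0, 6, 2, 4, 2, 1, 7), (6, 3, 0, 5, 5, 5, 7), (4, 6, 6, 3, 0, 8, 10), (9, 0, 4, 8, 1, 5, 3))

In the fundamental-weight basis, λ has coordinates c = M·v (v = (60293, 14222, 33546, 7679, 6746, -23528, 70924)):
  c_1 = (-1)·(60293) + (3)·(14222) + (3)·(33546) + (4)·(7679) + (-1)·(6746) + (1)·(-23528) + (-1)·(70924) = 12529
  c_2 = (-1)·(60293) + (5)·(14222) + (3)·(33546) + (8)·(7679) + (-1)·(6746) + (1)·(-23528) + (-2)·(70924) = 765
  c_3 = (0)·(60293) + (5)·(14222) + (0)·(33546) + (10)·(7679) + (0)·(6746) + (0)·(-23528) + (-2)·(70924) = 6052
  c_4 = (0)·(60293) + (3)·(14222) + (0)·(33546) + (6)·(7679) + (-1)·(6746) + (0)·(-23528) + (-1)·(70924) = 11070
  c_5 = (0)·(60293) + (-6)·(14222) + (0)·(33546) + (-12)·(7679) + (2)·(6746) + (-1)·(-23528) + (2)·(70924) = 1388
  c_6 = (0)·(60293) + (0)·(14222) + (0)·(33546) + (1)·(7679) + (0)·(6746) + (0)·(-23528) + (0)·(70924) = 7679
  c_7 = (-1)·(60293) + (-13)·(14222) + (2)·(33546) + (-28)·(7679) + (3)·(6746) + (-1)·(-23528) + (5)·(70924) = 5287
Base-11 expansion of each c_i:
  c_1 = 12529 = 0·11^0 + 6·11^1 + 4·11^2 + 9·11^3
  c_2 = 765 = 6·11^0 + 3·11^1 + 6·11^2
  c_3 = 6052 = 2·11^0 + 0·11^1 + 6·11^2 + 4·11^3
  c_4 = 11070 = 4·11^0 + 5·11^1 + 3·11^2 + 8·11^3
  c_5 = 1388 = 2·11^0 + 5·11^1 + 0·11^2 + 1·11^3
  c_6 = 7679 = 1·11^0 + 5·11^1 + 8·11^2 + 5·11^3
  c_7 = 5287 = 7·11^0 + 7·11^1 + 10·11^2 + 3·11^3
p-restricted factor λ_0 = (0, 6, 2, 4, 2, 1, 7)
p-restricted factor λ_1 = (6, 3, 0, 5, 5, 5, 7)
p-restricted factor λ_2 = (4, 6, 6, 3, 0, 8, 10)
p-restricted factor λ_3 = (9, 0, 4, 8, 1, 5, 3)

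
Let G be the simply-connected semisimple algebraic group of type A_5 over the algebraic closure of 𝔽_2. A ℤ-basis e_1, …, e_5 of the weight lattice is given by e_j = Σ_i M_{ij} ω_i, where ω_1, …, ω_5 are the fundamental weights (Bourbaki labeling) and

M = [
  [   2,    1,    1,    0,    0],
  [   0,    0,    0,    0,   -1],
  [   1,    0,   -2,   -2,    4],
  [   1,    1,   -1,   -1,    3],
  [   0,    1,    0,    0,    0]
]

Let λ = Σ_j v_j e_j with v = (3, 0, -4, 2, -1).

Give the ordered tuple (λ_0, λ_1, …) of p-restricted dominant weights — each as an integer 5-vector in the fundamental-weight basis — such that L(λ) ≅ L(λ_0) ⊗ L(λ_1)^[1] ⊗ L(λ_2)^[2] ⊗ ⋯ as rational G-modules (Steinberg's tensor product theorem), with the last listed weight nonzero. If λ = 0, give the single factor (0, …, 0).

Change of basis e → ω: c = M·v where v = (3, 0, -4, 2, -1):
  c_1 = 2*3 + 1*0 + 1*-4 + 0*2 + 0*-1 = 2
  c_2 = 0*3 + 0*0 + 0*-4 + 0*2 + -1*-1 = 1
  c_3 = 1*3 + 0*0 + -2*-4 + -2*2 + 4*-1 = 3
  c_4 = 1*3 + 1*0 + -1*-4 + -1*2 + 3*-1 = 2
  c_5 = 0*3 + 1*0 + 0*-4 + 0*2 + 0*-1 = 0
p = 2; digits c_i = Σ_j d_{ij}·2^j, 0 ≤ d_{ij} < 2:
  c_1 = 2 = 0·2^0 + 1·2^1
  c_2 = 1 = 1·2^0
  c_3 = 3 = 1·2^0 + 1·2^1
  c_4 = 2 = 0·2^0 + 1·2^1
  c_5 = 0
p-restricted factor λ_0 = (0, 1, 1, 0, 0)
p-restricted factor λ_1 = (1, 0, 1, 1, 0)

((0, 1, 1, 0, 0), (1, 0, 1, 1, 0))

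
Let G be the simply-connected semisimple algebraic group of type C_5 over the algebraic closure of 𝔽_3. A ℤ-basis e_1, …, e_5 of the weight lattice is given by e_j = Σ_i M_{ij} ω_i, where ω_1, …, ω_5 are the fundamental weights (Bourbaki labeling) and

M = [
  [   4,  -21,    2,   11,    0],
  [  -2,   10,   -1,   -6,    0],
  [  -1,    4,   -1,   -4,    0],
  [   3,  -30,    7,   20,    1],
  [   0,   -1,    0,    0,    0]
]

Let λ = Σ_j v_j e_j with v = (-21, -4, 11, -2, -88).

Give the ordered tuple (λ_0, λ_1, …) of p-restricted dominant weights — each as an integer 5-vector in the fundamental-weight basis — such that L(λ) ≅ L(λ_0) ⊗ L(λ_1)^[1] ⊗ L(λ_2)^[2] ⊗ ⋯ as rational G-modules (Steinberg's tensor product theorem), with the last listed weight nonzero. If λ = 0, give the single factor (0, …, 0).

In the fundamental-weight basis, λ has coordinates c = M·v (v = (-21, -4, 11, -2, -88)):
  c_1 = (4)·(-21) + (-21)·(-4) + 2·11 + (11)·(-2) + (0)·(-88) = 0
  c_2 = (-2)·(-21) + (10)·(-4) + (-1)·(11) + (-6)·(-2) + (0)·(-88) = 3
  c_3 = (-1)·(-21) + (4)·(-4) + (-1)·(11) + (-4)·(-2) + (0)·(-88) = 2
  c_4 = (3)·(-21) + (-30)·(-4) + 7·11 + (20)·(-2) + (1)·(-88) = 6
  c_5 = (0)·(-21) + (-1)·(-4) + 0·11 + (0)·(-2) + (0)·(-88) = 4
Expand coordinatewise in base 3:
  c_1 = 0
  c_2 = 3 = 0·3^0 + 1·3^1
  c_3 = 2 = 2·3^0
  c_4 = 6 = 0·3^0 + 2·3^1
  c_5 = 4 = 1·3^0 + 1·3^1
p-restricted factor λ_0 = (0, 0, 2, 0, 1)
p-restricted factor λ_1 = (0, 1, 0, 2, 1)

((0, 0, 2, 0, 1), (0, 1, 0, 2, 1))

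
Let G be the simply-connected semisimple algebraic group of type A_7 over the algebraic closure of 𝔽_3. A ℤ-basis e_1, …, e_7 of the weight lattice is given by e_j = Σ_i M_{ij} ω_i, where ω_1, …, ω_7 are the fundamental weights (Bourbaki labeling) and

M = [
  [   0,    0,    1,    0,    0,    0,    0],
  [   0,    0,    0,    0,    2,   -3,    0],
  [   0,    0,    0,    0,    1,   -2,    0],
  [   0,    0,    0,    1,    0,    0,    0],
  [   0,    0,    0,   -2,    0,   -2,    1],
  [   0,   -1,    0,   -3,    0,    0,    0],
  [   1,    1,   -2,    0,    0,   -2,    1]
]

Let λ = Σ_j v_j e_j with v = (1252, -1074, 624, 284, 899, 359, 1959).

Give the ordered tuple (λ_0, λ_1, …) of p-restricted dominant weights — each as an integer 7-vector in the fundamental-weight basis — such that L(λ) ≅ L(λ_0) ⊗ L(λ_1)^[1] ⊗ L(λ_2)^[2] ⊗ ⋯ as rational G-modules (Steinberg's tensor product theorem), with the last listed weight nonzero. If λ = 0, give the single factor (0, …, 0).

ω-coordinates c = M·v, v = (1252, -1074, 624, 284, 899, 359, 1959):
  c_1 = (0)·(1252) + (0)·(-1074) + (1)·(624) + (0)·(284) + (0)·(899) + (0)·(359) + (0)·(1959) = 624
  c_2 = (0)·(1252) + (0)·(-1074) + (0)·(624) + (0)·(284) + (2)·(899) + (-3)·(359) + (0)·(1959) = 721
  c_3 = (0)·(1252) + (0)·(-1074) + (0)·(624) + (0)·(284) + (1)·(899) + (-2)·(359) + (0)·(1959) = 181
  c_4 = (0)·(1252) + (0)·(-1074) + (0)·(624) + (1)·(284) + (0)·(899) + (0)·(359) + (0)·(1959) = 284
  c_5 = (0)·(1252) + (0)·(-1074) + (0)·(624) + (-2)·(284) + (0)·(899) + (-2)·(359) + (1)·(1959) = 673
  c_6 = (0)·(1252) + (-1)·(-1074) + (0)·(624) + (-3)·(284) + (0)·(899) + (0)·(359) + (0)·(1959) = 222
  c_7 = (1)·(1252) + (1)·(-1074) + (-2)·(624) + (0)·(284) + (0)·(899) + (-2)·(359) + (1)·(1959) = 171
p = 3; digits c_i = Σ_j d_{ij}·3^j, 0 ≤ d_{ij} < 3:
  c_1 = 624 = 0·3^0 + 1·3^1 + 0·3^2 + 2·3^3 + 1·3^4 + 2·3^5
  c_2 = 721 = 1·3^0 + 0·3^1 + 2·3^2 + 2·3^3 + 2·3^4 + 2·3^5
  c_3 = 181 = 1·3^0 + 0·3^1 + 2·3^2 + 0·3^3 + 2·3^4
  c_4 = 284 = 2·3^0 + 1·3^1 + 1·3^2 + 1·3^3 + 0·3^4 + 1·3^5
  c_5 = 673 = 1·3^0 + 2·3^1 + 2·3^2 + 0·3^3 + 2·3^4 + 2·3^5
  c_6 = 222 = 0·3^0 + 2·3^1 + 0·3^2 + 2·3^3 + 2·3^4
  c_7 = 171 = 0·3^0 + 0·3^1 + 1·3^2 + 0·3^3 + 2·3^4
Factor λ_0 = (0, 1, 1, 2, 1, 0, 0)
Factor λ_1 = (1, 0, 0, 1, 2, 2, 0)
Factor λ_2 = (0, 2, 2, 1, 2, 0, 1)
Factor λ_3 = (2, 2, 0, 1, 0, 2, 0)
Factor λ_4 = (1, 2, 2, 0, 2, 2, 2)
Factor λ_5 = (2, 2, 0, 1, 2, 0, 0)

((0, 1, 1, 2, 1, 0, 0), (1, 0, 0, 1, 2, 2, 0), (0, 2, 2, 1, 2, 0, 1), (2, 2, 0, 1, 0, 2, 0), (1, 2, 2, 0, 2, 2, 2), (2, 2, 0, 1, 2, 0, 0))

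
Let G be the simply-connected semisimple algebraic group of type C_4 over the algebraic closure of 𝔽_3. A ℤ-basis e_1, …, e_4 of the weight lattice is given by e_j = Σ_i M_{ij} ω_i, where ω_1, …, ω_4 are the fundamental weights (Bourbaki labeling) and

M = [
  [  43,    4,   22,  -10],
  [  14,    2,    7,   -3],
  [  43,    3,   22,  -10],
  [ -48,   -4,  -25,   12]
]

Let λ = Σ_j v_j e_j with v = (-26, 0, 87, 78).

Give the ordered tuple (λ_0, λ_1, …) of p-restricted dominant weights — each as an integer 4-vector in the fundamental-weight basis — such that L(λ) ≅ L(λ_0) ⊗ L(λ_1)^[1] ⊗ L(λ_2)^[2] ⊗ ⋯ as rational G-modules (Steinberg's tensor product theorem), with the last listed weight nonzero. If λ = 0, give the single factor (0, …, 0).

ω-coordinates c = M·v, v = (-26, 0, 87, 78):
  c_1 = (43)·(-26) + 4·0 + 22·87 + (-10)·(78) = 16
  c_2 = (14)·(-26) + 2·0 + 7·87 + (-3)·(78) = 11
  c_3 = (43)·(-26) + 3·0 + 22·87 + (-10)·(78) = 16
  c_4 = (-48)·(-26) + (-4)·(0) + (-25)·(87) + 12·78 = 9
Expand coordinatewise in base 3:
  c_1 = 16 = 1·3^0 + 2·3^1 + 1·3^2
  c_2 = 11 = 2·3^0 + 0·3^1 + 1·3^2
  c_3 = 16 = 1·3^0 + 2·3^1 + 1·3^2
  c_4 = 9 = 0·3^0 + 0·3^1 + 1·3^2
λ_0 = (1, 2, 1, 0)
λ_1 = (2, 0, 2, 0)
λ_2 = (1, 1, 1, 1)

((1, 2, 1, 0), (2, 0, 2, 0), (1, 1, 1, 1))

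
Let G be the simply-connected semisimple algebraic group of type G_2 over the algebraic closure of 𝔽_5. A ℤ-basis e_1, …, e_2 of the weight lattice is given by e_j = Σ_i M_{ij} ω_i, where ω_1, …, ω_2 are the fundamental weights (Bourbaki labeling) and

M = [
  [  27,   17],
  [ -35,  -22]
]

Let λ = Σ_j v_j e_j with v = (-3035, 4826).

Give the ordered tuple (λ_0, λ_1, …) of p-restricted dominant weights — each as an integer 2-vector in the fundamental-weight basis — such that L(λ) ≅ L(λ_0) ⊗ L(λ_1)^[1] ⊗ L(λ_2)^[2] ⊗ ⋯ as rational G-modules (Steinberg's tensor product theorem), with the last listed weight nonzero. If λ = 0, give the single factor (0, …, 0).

((2, 3), (4, 0), (3, 2))

Change of basis e → ω: c = M·v where v = (-3035, 4826):
  c_1 = (27)·(-3035) + 17·4826 = 97
  c_2 = (-35)·(-3035) + (-22)·(4826) = 53
Writing each c_i in base p = 5:
  c_1 = 97 = 2·5^0 + 4·5^1 + 3·5^2
  c_2 = 53 = 3·5^0 + 0·5^1 + 2·5^2
Factor λ_0 = (2, 3)
Factor λ_1 = (4, 0)
Factor λ_2 = (3, 2)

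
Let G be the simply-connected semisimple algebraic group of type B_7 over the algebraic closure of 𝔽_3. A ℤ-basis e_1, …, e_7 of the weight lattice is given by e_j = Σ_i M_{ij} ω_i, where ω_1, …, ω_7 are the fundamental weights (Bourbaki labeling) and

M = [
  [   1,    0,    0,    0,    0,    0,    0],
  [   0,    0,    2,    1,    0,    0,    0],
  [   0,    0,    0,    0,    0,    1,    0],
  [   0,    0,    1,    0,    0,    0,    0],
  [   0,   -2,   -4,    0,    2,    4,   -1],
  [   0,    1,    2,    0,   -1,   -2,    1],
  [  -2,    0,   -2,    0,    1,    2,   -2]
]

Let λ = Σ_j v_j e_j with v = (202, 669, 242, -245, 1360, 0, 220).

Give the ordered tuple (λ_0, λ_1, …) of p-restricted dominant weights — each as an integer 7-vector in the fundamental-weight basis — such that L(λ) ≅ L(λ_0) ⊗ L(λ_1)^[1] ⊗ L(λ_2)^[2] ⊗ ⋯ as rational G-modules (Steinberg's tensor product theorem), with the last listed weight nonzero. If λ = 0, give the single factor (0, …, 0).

ω-coordinates c = M·v, v = (202, 669, 242, -245, 1360, 0, 220):
  c_1 = (1)·(202) + (0)·(669) + (0)·(242) + (0)·(-245) + (0)·(1360) + (0)·(0) + (0)·(220) = 202
  c_2 = (0)·(202) + (0)·(669) + (2)·(242) + (1)·(-245) + (0)·(1360) + (0)·(0) + (0)·(220) = 239
  c_3 = (0)·(202) + (0)·(669) + (0)·(242) + (0)·(-245) + (0)·(1360) + (1)·(0) + (0)·(220) = 0
  c_4 = (0)·(202) + (0)·(669) + (1)·(242) + (0)·(-245) + (0)·(1360) + (0)·(0) + (0)·(220) = 242
  c_5 = (0)·(202) + (-2)·(669) + (-4)·(242) + (0)·(-245) + (2)·(1360) + (4)·(0) + (-1)·(220) = 194
  c_6 = (0)·(202) + (1)·(669) + (2)·(242) + (0)·(-245) + (-1)·(1360) + (-2)·(0) + (1)·(220) = 13
  c_7 = (-2)·(202) + (0)·(669) + (-2)·(242) + (0)·(-245) + (1)·(1360) + (2)·(0) + (-2)·(220) = 32
Expand coordinatewise in base 3:
  c_1 = 202 = 1·3^0 + 1·3^1 + 1·3^2 + 1·3^3 + 2·3^4
  c_2 = 239 = 2·3^0 + 1·3^1 + 2·3^2 + 2·3^3 + 2·3^4
  c_3 = 0
  c_4 = 242 = 2·3^0 + 2·3^1 + 2·3^2 + 2·3^3 + 2·3^4
  c_5 = 194 = 2·3^0 + 1·3^1 + 0·3^2 + 1·3^3 + 2·3^4
  c_6 = 13 = 1·3^0 + 1·3^1 + 1·3^2
  c_7 = 32 = 2·3^0 + 1·3^1 + 0·3^2 + 1·3^3
λ_0 = (1, 2, 0, 2, 2, 1, 2)
λ_1 = (1, 1, 0, 2, 1, 1, 1)
λ_2 = (1, 2, 0, 2, 0, 1, 0)
λ_3 = (1, 2, 0, 2, 1, 0, 1)
λ_4 = (2, 2, 0, 2, 2, 0, 0)

((1, 2, 0, 2, 2, 1, 2), (1, 1, 0, 2, 1, 1, 1), (1, 2, 0, 2, 0, 1, 0), (1, 2, 0, 2, 1, 0, 1), (2, 2, 0, 2, 2, 0, 0))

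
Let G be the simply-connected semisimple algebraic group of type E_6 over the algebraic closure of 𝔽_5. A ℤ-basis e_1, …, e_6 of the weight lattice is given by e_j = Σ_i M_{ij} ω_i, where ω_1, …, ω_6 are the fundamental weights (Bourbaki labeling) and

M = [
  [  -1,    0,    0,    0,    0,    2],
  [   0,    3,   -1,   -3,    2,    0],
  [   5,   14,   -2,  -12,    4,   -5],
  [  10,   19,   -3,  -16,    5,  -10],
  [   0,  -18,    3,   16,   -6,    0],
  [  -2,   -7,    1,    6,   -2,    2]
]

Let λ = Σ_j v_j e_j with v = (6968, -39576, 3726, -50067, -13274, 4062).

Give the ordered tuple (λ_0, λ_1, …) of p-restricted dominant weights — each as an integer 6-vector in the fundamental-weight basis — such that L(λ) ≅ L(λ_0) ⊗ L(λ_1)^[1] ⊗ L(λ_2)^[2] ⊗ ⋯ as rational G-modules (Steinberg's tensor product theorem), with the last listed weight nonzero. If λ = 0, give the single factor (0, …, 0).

((1, 4, 2, 0, 3, 2), (1, 4, 4, 3, 3, 3), (1, 2, 3, 0, 4, 3), (4, 4, 0, 0, 1, 3), (1, 1, 1, 1, 3, 1))

Converting to the ω-basis (c_i = row i of M dotted with v = (6968, -39576, 3726, -50067, -13274, 4062)):
  c_1 = -1*6968 + 0*-39576 + 0*3726 + 0*-50067 + 0*-13274 + 2*4062 = 1156
  c_2 = 0*6968 + 3*-39576 + -1*3726 + -3*-50067 + 2*-13274 + 0*4062 = 1199
  c_3 = 5*6968 + 14*-39576 + -2*3726 + -12*-50067 + 4*-13274 + -5*4062 = 722
  c_4 = 10*6968 + 19*-39576 + -3*3726 + -16*-50067 + 5*-13274 + -10*4062 = 640
  c_5 = 0*6968 + -18*-39576 + 3*3726 + 16*-50067 + -6*-13274 + 0*4062 = 2118
  c_6 = -2*6968 + -7*-39576 + 1*3726 + 6*-50067 + -2*-13274 + 2*4062 = 1092
p = 5; digits c_i = Σ_j d_{ij}·5^j, 0 ≤ d_{ij} < 5:
  c_1 = 1156 = 1·5^0 + 1·5^1 + 1·5^2 + 4·5^3 + 1·5^4
  c_2 = 1199 = 4·5^0 + 4·5^1 + 2·5^2 + 4·5^3 + 1·5^4
  c_3 = 722 = 2·5^0 + 4·5^1 + 3·5^2 + 0·5^3 + 1·5^4
  c_4 = 640 = 0·5^0 + 3·5^1 + 0·5^2 + 0·5^3 + 1·5^4
  c_5 = 2118 = 3·5^0 + 3·5^1 + 4·5^2 + 1·5^3 + 3·5^4
  c_6 = 1092 = 2·5^0 + 3·5^1 + 3·5^2 + 3·5^3 + 1·5^4
λ_0 = (1, 4, 2, 0, 3, 2)
λ_1 = (1, 4, 4, 3, 3, 3)
λ_2 = (1, 2, 3, 0, 4, 3)
λ_3 = (4, 4, 0, 0, 1, 3)
λ_4 = (1, 1, 1, 1, 3, 1)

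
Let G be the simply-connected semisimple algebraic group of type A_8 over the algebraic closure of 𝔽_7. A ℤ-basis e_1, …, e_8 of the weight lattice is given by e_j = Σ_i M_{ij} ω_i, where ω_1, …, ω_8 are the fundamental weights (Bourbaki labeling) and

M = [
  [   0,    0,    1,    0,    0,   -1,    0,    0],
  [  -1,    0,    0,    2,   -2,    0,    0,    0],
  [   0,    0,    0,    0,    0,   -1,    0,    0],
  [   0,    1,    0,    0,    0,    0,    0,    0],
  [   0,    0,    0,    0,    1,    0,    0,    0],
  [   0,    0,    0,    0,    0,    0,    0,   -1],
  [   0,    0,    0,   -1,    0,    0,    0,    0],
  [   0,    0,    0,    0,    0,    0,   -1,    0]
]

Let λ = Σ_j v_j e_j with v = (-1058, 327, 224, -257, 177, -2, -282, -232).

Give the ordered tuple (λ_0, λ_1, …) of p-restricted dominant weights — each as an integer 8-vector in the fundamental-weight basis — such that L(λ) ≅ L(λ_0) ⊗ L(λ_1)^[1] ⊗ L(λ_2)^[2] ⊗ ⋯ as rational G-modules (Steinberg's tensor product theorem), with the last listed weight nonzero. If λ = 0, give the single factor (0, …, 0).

Converting to the ω-basis (c_i = row i of M dotted with v = (-1058, 327, 224, -257, 177, -2, -282, -232)):
  c_1 = 0*-1058 + 0*327 + 1*224 + 0*-257 + 0*177 + -1*-2 + 0*-282 + 0*-232 = 226
  c_2 = -1*-1058 + 0*327 + 0*224 + 2*-257 + -2*177 + 0*-2 + 0*-282 + 0*-232 = 190
  c_3 = 0*-1058 + 0*327 + 0*224 + 0*-257 + 0*177 + -1*-2 + 0*-282 + 0*-232 = 2
  c_4 = 0*-1058 + 1*327 + 0*224 + 0*-257 + 0*177 + 0*-2 + 0*-282 + 0*-232 = 327
  c_5 = 0*-1058 + 0*327 + 0*224 + 0*-257 + 1*177 + 0*-2 + 0*-282 + 0*-232 = 177
  c_6 = 0*-1058 + 0*327 + 0*224 + 0*-257 + 0*177 + 0*-2 + 0*-282 + -1*-232 = 232
  c_7 = 0*-1058 + 0*327 + 0*224 + -1*-257 + 0*177 + 0*-2 + 0*-282 + 0*-232 = 257
  c_8 = 0*-1058 + 0*327 + 0*224 + 0*-257 + 0*177 + 0*-2 + -1*-282 + 0*-232 = 282
Expand coordinatewise in base 7:
  c_1 = 226 = 2·7^0 + 4·7^1 + 4·7^2
  c_2 = 190 = 1·7^0 + 6·7^1 + 3·7^2
  c_3 = 2 = 2·7^0
  c_4 = 327 = 5·7^0 + 4·7^1 + 6·7^2
  c_5 = 177 = 2·7^0 + 4·7^1 + 3·7^2
  c_6 = 232 = 1·7^0 + 5·7^1 + 4·7^2
  c_7 = 257 = 5·7^0 + 1·7^1 + 5·7^2
  c_8 = 282 = 2·7^0 + 5·7^1 + 5·7^2
p-restricted factor λ_0 = (2, 1, 2, 5, 2, 1, 5, 2)
p-restricted factor λ_1 = (4, 6, 0, 4, 4, 5, 1, 5)
p-restricted factor λ_2 = (4, 3, 0, 6, 3, 4, 5, 5)

((2, 1, 2, 5, 2, 1, 5, 2), (4, 6, 0, 4, 4, 5, 1, 5), (4, 3, 0, 6, 3, 4, 5, 5))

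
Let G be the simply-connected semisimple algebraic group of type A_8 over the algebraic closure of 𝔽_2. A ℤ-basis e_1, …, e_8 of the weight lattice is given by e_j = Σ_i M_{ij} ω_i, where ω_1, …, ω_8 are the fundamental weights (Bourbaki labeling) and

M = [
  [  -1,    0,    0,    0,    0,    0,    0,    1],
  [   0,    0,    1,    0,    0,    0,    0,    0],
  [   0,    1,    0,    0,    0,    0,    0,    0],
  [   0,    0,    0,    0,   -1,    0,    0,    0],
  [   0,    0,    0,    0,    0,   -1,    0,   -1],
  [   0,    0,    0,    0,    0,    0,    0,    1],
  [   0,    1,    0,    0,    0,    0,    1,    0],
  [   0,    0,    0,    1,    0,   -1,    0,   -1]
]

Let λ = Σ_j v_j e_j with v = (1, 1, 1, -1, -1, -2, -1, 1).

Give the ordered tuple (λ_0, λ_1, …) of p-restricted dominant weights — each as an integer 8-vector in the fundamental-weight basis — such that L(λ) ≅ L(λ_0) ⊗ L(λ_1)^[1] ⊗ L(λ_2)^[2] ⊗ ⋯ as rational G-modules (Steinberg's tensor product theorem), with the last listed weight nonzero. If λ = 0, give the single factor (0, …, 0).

((0, 1, 1, 1, 1, 1, 0, 0),)

In the fundamental-weight basis, λ has coordinates c = M·v (v = (1, 1, 1, -1, -1, -2, -1, 1)):
  c_1 = (-1)·(1) + 0·1 + 0·1 + (0)·(-1) + (0)·(-1) + (0)·(-2) + (0)·(-1) + 1·1 = 0
  c_2 = 0·1 + 0·1 + 1·1 + (0)·(-1) + (0)·(-1) + (0)·(-2) + (0)·(-1) + 0·1 = 1
  c_3 = 0·1 + 1·1 + 0·1 + (0)·(-1) + (0)·(-1) + (0)·(-2) + (0)·(-1) + 0·1 = 1
  c_4 = 0·1 + 0·1 + 0·1 + (0)·(-1) + (-1)·(-1) + (0)·(-2) + (0)·(-1) + 0·1 = 1
  c_5 = 0·1 + 0·1 + 0·1 + (0)·(-1) + (0)·(-1) + (-1)·(-2) + (0)·(-1) + (-1)·(1) = 1
  c_6 = 0·1 + 0·1 + 0·1 + (0)·(-1) + (0)·(-1) + (0)·(-2) + (0)·(-1) + 1·1 = 1
  c_7 = 0·1 + 1·1 + 0·1 + (0)·(-1) + (0)·(-1) + (0)·(-2) + (1)·(-1) + 0·1 = 0
  c_8 = 0·1 + 0·1 + 0·1 + (1)·(-1) + (0)·(-1) + (-1)·(-2) + (0)·(-1) + (-1)·(1) = 0
Writing each c_i in base p = 2:
  c_1 = 0
  c_2 = 1 = 1·2^0
  c_3 = 1 = 1·2^0
  c_4 = 1 = 1·2^0
  c_5 = 1 = 1·2^0
  c_6 = 1 = 1·2^0
  c_7 = 0
  c_8 = 0
Factor λ_0 = (0, 1, 1, 1, 1, 1, 0, 0)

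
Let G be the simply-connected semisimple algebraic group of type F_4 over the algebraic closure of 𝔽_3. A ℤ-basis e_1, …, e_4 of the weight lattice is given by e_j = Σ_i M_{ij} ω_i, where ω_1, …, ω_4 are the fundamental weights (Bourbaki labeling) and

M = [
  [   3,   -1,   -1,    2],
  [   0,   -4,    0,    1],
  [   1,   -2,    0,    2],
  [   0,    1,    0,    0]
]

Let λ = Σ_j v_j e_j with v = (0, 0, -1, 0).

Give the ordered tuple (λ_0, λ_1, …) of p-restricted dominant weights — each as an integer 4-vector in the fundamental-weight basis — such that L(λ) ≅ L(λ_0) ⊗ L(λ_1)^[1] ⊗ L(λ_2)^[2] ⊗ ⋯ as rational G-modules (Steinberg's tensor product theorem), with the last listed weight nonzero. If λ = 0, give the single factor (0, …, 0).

((1, 0, 0, 0),)

ω-coordinates c = M·v, v = (0, 0, -1, 0):
  c_1 = 3*0 + -1*0 + -1*-1 + 2*0 = 1
  c_2 = 0*0 + -4*0 + 0*-1 + 1*0 = 0
  c_3 = 1*0 + -2*0 + 0*-1 + 2*0 = 0
  c_4 = 0*0 + 1*0 + 0*-1 + 0*0 = 0
Base-3 expansion of each c_i:
  c_1 = 1 = 1·3^0
  c_2 = 0
  c_3 = 0
  c_4 = 0
p-restricted factor λ_0 = (1, 0, 0, 0)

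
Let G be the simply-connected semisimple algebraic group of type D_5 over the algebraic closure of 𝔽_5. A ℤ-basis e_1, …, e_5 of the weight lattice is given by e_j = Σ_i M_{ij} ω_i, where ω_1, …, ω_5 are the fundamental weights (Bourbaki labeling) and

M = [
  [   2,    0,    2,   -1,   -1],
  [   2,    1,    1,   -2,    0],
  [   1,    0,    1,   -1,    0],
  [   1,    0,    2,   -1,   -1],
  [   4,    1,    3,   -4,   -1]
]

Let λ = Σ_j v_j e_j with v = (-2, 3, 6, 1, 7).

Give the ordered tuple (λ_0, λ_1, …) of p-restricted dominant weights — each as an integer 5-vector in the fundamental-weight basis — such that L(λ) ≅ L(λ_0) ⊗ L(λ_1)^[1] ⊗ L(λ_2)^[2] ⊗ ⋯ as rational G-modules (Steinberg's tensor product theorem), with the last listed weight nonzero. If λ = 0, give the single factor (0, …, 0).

((0, 3, 3, 2, 2),)

In the fundamental-weight basis, λ has coordinates c = M·v (v = (-2, 3, 6, 1, 7)):
  c_1 = (2)·(-2) + (0)·(3) + (2)·(6) + (-1)·(1) + (-1)·(7) = 0
  c_2 = (2)·(-2) + (1)·(3) + (1)·(6) + (-2)·(1) + (0)·(7) = 3
  c_3 = (1)·(-2) + (0)·(3) + (1)·(6) + (-1)·(1) + (0)·(7) = 3
  c_4 = (1)·(-2) + (0)·(3) + (2)·(6) + (-1)·(1) + (-1)·(7) = 2
  c_5 = (4)·(-2) + (1)·(3) + (3)·(6) + (-4)·(1) + (-1)·(7) = 2
p = 5; digits c_i = Σ_j d_{ij}·5^j, 0 ≤ d_{ij} < 5:
  c_1 = 0
  c_2 = 3 = 3·5^0
  c_3 = 3 = 3·5^0
  c_4 = 2 = 2·5^0
  c_5 = 2 = 2·5^0
λ_0 = (0, 3, 3, 2, 2)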